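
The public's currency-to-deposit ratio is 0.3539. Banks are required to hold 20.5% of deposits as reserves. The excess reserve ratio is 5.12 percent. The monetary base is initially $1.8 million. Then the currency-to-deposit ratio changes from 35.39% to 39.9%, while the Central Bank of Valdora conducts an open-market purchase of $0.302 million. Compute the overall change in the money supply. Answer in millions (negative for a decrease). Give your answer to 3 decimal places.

Before: m₁ = (1 + 0.3539) / (0.205 + 0.0512 + 0.3539) ≈ 2.21914, MB₁ = 1.8, so M₁ = 2.21914 × 1.8 ≈ 3.9945 million.
After: m₂ = (1 + 0.399) / (0.205 + 0.0512 + 0.399) ≈ 2.13523, MB₂ = 1.8 + 0.302 = 2.102, so M₂ = 2.13523 × 2.102 ≈ 4.4883 million.
ΔM = M₂ − M₁ = 4.4883 − 3.9945 = 0.4938 million.

$0.494 million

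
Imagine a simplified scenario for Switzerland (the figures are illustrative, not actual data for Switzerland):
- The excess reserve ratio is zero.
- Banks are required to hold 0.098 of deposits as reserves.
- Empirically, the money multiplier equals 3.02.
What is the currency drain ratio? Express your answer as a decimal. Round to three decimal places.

Using m = 3.02. From m = (1 + c)/(c + rr + e), rearranging gives 1 + c = m·(c + rr + e), so c·(1 − m) = m·(rr + e) − 1.
Hence c = [m·(rr + e) − 1]/(1 − m) = [3.02 × (0.098 + 0) − 1] / (1 − 3.02) ≈ 0.348535.

0.349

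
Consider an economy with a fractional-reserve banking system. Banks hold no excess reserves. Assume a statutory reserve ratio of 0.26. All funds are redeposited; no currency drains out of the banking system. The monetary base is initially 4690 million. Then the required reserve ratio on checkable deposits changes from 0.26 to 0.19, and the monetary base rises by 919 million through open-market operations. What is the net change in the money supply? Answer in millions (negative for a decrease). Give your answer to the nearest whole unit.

Before: m₁ = 1 / (0.26) ≈ 3.84615, MB₁ = 4690, so M₁ = 3.84615 × 4690 = 18038.4435 million.
After: m₂ = 1 / (0.19) ≈ 5.26316, MB₂ = 4690 + 919 = 5609, so M₂ = 5.26316 × 5609 ≈ 29521.0644 million.
ΔM = M₂ − M₁ = 29521.0644 − 18038.4435 = 11482.6209 million.

11483 million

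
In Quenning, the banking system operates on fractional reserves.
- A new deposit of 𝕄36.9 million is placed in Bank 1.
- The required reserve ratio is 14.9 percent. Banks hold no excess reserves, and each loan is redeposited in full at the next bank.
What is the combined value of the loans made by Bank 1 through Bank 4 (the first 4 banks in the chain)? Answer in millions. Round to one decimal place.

Bank i lends (1 − rr)^i of the original deposit: Bank 1 lends 36.9·0.8510 = 31.4019, Bank 2 lends 36.9·0.8510² ≈ 26.7230, and so on.
Summing a geometric series: total = 36.9·[0.8510·(1 − 0.8510^4) / (1 − 0.8510)] ≈ 100.2190 million.

𝕄100.2 million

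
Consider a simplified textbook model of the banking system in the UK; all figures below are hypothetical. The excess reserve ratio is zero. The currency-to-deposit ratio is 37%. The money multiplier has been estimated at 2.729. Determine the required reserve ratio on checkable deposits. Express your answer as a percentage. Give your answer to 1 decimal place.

13.2%

Using m = 2.729. Since m = (1 + c)/(c + rr + e), the denominator satisfies c + rr + e = (1 + c)/m = (1 + 0.37) / 2.729 ≈ 0.502015.
With c = 0.37 and e = 0, the required reserve ratio on checkable deposits is 0.502015 − 0.37 − 0 = 0.132015.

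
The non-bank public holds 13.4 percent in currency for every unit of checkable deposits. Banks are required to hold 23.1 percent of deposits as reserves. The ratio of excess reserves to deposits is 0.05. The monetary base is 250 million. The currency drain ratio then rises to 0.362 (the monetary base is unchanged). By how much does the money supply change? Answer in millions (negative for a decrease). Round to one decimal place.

-153.6 million

Initially m₁ = (1 + 0.134) / (0.231 + 0.05 + 0.134) ≈ 2.73253, so M₁ = 2.73253 × 250 = 683.1325 million.
After the change m₂ = (1 + 0.362) / (0.231 + 0.05 + 0.362) ≈ 2.11820, so M₂ = 2.11820 × 250 = 529.55 million.
ΔM = M₂ − M₁ = 529.55 − 683.1325 = -153.5825 million.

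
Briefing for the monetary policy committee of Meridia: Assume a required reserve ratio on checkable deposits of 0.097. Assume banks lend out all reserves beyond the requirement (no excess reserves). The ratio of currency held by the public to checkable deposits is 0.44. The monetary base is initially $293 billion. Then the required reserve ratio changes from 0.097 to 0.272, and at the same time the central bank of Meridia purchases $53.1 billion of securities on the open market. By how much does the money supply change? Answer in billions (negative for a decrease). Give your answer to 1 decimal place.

Before: m₁ = (1 + 0.44) / (0.097 + 0.44) ≈ 2.68156, MB₁ = 293, so M₁ = 2.68156 × 293 ≈ 785.6971 billion.
After: m₂ = (1 + 0.44) / (0.272 + 0.44) ≈ 2.02247, MB₂ = 293 + 53.1 = 346.1, so M₂ = 2.02247 × 346.1 ≈ 699.9769 billion.
ΔM = M₂ − M₁ = 699.9769 − 785.6971 = -85.7202 billion.

-85.7 billion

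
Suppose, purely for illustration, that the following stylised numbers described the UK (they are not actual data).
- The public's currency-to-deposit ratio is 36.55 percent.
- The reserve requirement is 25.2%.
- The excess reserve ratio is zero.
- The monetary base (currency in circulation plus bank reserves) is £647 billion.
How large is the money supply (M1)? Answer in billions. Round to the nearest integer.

£1431 billion

The money multiplier is m = (1 + c) / (rr + c) = (1 + 0.3655) / (0.252 + 0.3655) ≈ 2.2113.
So M = m × MB = 2.2113 × 647 = 1430.7111 billion.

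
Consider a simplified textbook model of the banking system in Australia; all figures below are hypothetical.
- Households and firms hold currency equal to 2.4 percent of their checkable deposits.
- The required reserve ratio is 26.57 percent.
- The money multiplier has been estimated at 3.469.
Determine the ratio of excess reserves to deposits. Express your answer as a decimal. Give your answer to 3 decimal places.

Using m = 3.469. Since m = (1 + c)/(c + rr + e), the denominator satisfies c + rr + e = (1 + c)/m = (1 + 0.024) / 3.469 ≈ 0.295186.
With c = 0.024 and rr = 0.2657, the ratio of excess reserves to deposits is 0.295186 − 0.024 − 0.2657 = 0.005486.

0.005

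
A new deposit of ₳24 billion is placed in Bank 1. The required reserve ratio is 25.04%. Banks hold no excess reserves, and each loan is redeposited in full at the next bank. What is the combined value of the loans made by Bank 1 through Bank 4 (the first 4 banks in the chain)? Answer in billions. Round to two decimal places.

₳49.16 billion

Bank i lends (1 − rr)^i of the original deposit: Bank 1 lends 24·0.7496 = 17.9904, Bank 2 lends 24·0.7496² ≈ 13.4856, and so on.
Summing a geometric series: total = 24·[0.7496·(1 − 0.7496^4) / (1 − 0.7496)] ≈ 49.1624 billion.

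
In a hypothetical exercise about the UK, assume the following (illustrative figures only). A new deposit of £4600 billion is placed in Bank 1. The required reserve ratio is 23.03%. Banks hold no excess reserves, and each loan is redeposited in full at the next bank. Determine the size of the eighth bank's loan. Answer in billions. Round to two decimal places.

Each bank lends a fraction (1 − rr) = 0.7697 of the deposit it receives, so Bank 8 receives 4600·0.7697^7 and lends 4600·0.7697^8 ≈ 566.6694 billion.

£566.67 billion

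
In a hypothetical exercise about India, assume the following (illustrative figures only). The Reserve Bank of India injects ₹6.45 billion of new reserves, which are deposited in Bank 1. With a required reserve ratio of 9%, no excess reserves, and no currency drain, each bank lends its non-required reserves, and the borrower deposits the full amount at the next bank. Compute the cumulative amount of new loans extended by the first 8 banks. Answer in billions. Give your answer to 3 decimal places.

Bank i lends (1 − rr)^i of the original deposit: Bank 1 lends 6.45·0.9100 = 5.8695, Bank 2 lends 6.45·0.9100² ≈ 5.3412, and so on.
Summing a geometric series: total = 6.45·[0.9100·(1 − 0.9100^8) / (1 − 0.9100)] ≈ 34.5484 billion.

₹34.548 billion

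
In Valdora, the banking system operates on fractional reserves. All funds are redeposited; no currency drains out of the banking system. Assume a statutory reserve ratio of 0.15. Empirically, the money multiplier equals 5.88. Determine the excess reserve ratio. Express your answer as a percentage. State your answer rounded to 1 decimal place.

2.0%

Using m = 5.88. Since m = (1 + c)/(c + rr + e), the denominator satisfies c + rr + e = (1 + c)/m = (1 + 0) / 5.88 ≈ 0.170068.
With c = 0 and rr = 0.15, the excess reserve ratio is 0.170068 − 0 − 0.15 = 0.020068.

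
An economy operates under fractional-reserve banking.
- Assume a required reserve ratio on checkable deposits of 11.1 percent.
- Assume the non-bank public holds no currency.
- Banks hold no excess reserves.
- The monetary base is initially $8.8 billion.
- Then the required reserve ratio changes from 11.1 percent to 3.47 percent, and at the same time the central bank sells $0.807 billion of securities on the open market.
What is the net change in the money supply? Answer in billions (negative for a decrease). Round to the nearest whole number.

Before: m₁ = 1 / (0.111) ≈ 9.0090, MB₁ = 8.8, so M₁ = 9.0090 × 8.8 = 79.2792 billion.
After: m₂ = 1 / (0.0347) ≈ 28.8184, MB₂ = 8.8 − 0.807 = 7.993, so M₂ = 28.8184 × 7.993 ≈ 230.3455 billion.
ΔM = M₂ − M₁ = 230.3455 − 79.2792 = 151.0663 billion.

$151 billion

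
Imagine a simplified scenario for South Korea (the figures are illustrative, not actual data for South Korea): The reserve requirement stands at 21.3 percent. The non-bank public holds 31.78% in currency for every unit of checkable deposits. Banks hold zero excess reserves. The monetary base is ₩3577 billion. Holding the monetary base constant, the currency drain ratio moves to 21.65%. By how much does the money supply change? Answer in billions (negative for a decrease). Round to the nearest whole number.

₩1251 billion

Initially m₁ = (1 + 0.3178) / (0.213 + 0.3178) ≈ 2.48267, so M₁ = 2.48267 × 3577 ≈ 8880.5106 billion.
After the change m₂ = (1 + 0.2165) / (0.213 + 0.2165) ≈ 2.83236, so M₂ = 2.83236 × 3577 ≈ 10131.3517 billion.
ΔM = M₂ − M₁ = 10131.3517 − 8880.5106 = 1250.8411 billion.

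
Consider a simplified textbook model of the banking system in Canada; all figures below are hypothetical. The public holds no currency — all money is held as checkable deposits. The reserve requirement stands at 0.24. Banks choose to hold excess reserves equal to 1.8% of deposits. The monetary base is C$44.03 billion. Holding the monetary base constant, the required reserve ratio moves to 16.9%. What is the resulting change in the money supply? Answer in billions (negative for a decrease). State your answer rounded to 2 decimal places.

C$64.80 billion

Initially m₁ = 1 / (0.24 + 0.018) ≈ 3.87597, so M₁ = 3.87597 × 44.03 ≈ 170.659 billion.
After the change m₂ = 1 / (0.169 + 0.018) ≈ 5.34759, so M₂ = 5.34759 × 44.03 ≈ 235.4544 billion.
ΔM = M₂ − M₁ = 235.4544 − 170.659 = 64.7954 billion.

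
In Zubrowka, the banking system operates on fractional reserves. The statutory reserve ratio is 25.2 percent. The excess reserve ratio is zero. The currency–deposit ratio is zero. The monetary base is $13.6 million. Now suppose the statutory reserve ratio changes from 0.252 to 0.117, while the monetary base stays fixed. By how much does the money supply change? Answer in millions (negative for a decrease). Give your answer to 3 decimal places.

$62.271 million

Initially m₁ = 1 / (0.252) ≈ 3.968254, so M₁ = 3.968254 × 13.6 ≈ 53.9683 million.
After the change m₂ = 1 / (0.117) ≈ 8.547009, so M₂ = 8.547009 × 13.6 ≈ 116.2393 million.
ΔM = M₂ − M₁ = 116.2393 − 53.9683 = 62.271 million.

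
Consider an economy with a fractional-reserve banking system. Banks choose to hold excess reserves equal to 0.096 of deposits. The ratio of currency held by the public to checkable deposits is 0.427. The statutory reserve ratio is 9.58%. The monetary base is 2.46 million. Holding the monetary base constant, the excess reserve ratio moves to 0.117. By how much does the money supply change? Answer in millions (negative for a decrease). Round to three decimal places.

-0.186 million

Initially m₁ = (1 + 0.427) / (0.0958 + 0.096 + 0.427) ≈ 2.30608, so M₁ = 2.30608 × 2.46 ≈ 5.673 million.
After the change m₂ = (1 + 0.427) / (0.0958 + 0.117 + 0.427) ≈ 2.23038, so M₂ = 2.23038 × 2.46 ≈ 5.4867 million.
ΔM = M₂ − M₁ = 5.4867 − 5.673 = -0.1863 million.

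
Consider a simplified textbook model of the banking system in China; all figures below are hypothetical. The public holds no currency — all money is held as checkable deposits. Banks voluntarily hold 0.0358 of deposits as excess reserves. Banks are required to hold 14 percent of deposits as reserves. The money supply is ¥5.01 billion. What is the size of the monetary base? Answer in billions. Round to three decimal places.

¥0.881 billion

The money multiplier is m = 1 / (rr + e) = 1 / (0.14 + 0.0358) ≈ 5.68828.
MB = M / m = 5.01 / 5.68828 ≈ 0.8808 billion.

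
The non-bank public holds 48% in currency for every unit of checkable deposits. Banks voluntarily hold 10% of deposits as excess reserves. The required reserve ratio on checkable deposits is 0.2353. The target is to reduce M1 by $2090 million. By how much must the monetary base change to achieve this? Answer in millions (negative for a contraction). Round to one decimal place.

The money multiplier is m = (1 + c) / (rr + e + c) = (1 + 0.48) / (0.2353 + 0.1 + 0.48) ≈ 1.815283.
ΔMB = ΔM / m = (−2090) / 1.815283 ≈ -1151.3356 million.

-1151.3 million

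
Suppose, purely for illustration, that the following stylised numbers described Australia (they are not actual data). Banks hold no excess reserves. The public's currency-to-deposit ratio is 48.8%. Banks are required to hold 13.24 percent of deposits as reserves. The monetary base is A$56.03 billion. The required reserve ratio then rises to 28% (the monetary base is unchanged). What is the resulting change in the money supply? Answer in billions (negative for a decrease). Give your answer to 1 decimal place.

-25.8 billion

Initially m₁ = (1 + 0.488) / (0.1324 + 0.488) ≈ 2.3985, so M₁ = 2.3985 × 56.03 ≈ 134.388 billion.
After the change m₂ = (1 + 0.488) / (0.28 + 0.488) = 1.9375, so M₂ = 1.9375 × 56.03 ≈ 108.5581 billion.
ΔM = M₂ − M₁ = 108.5581 − 134.388 = -25.8299 billion.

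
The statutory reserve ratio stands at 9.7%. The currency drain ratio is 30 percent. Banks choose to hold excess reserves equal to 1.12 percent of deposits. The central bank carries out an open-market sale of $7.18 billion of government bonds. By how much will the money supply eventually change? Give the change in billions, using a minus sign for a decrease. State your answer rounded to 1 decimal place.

The money multiplier is m = (1 + c) / (rr + e + c) = (1 + 0.3) / (0.097 + 0.0112 + 0.3) ≈ 3.1847.
The sale removes 7.18 billion of base, so ΔM = m × ΔMB = 3.1847 × (−7.18) ≈ -22.8661 billion.

-22.9 billion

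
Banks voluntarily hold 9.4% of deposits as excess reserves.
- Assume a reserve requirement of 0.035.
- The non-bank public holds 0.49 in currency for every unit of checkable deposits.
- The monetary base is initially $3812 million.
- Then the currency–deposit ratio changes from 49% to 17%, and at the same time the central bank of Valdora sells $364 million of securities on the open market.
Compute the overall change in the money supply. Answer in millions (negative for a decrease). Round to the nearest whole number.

$4316 million

Before: m₁ = (1 + 0.49) / (0.035 + 0.094 + 0.49) ≈ 2.40711, MB₁ = 3812, so M₁ = 2.40711 × 3812 ≈ 9175.9033 million.
After: m₂ = (1 + 0.17) / (0.035 + 0.094 + 0.17) ≈ 3.91304, MB₂ = 3812 − 364 = 3448, so M₂ = 3.91304 × 3448 ≈ 13492.1619 million.
ΔM = M₂ − M₁ = 13492.1619 − 9175.9033 = 4316.2586 million.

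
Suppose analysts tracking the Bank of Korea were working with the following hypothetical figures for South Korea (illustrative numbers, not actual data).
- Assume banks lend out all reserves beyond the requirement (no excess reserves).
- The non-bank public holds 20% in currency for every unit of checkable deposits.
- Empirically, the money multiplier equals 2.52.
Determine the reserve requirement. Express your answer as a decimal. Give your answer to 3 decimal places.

Using m = 2.52. Since m = (1 + c)/(c + rr + e), the denominator satisfies c + rr + e = (1 + c)/m = (1 + 0.2) / 2.52 ≈ 0.476190.
With c = 0.2 and e = 0, the reserve requirement is 0.476190 − 0.2 − 0 = 0.27619.

0.276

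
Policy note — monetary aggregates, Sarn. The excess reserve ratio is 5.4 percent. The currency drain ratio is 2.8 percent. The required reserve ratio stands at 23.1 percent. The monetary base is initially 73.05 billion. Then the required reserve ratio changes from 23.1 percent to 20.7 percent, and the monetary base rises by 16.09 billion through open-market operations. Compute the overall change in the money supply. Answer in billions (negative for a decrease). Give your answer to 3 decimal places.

Before: m₁ = (1 + 0.028) / (0.231 + 0.054 + 0.028) ≈ 3.284345, MB₁ = 73.05, so M₁ = 3.284345 × 73.05 ≈ 239.9214 billion.
After: m₂ = (1 + 0.028) / (0.207 + 0.054 + 0.028) ≈ 3.557093, MB₂ = 73.05 + 16.09 = 89.14, so M₂ = 3.557093 × 89.14 ≈ 317.0793 billion.
ΔM = M₂ − M₁ = 317.0793 − 239.9214 = 77.1579 billion.

77.158 billion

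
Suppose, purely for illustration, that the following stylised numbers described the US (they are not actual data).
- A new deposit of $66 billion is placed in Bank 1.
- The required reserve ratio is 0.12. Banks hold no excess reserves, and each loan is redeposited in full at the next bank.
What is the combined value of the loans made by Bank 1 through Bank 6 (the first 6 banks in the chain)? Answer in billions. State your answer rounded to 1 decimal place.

Bank i lends (1 − rr)^i of the original deposit: Bank 1 lends 66·0.8800 = 58.0800, Bank 2 lends 66·0.8800² = 51.1104, and so on.
Summing a geometric series: total = 66·[0.8800·(1 − 0.8800^6) / (1 − 0.8800)] ≈ 259.2284 billion.

$259.2 billion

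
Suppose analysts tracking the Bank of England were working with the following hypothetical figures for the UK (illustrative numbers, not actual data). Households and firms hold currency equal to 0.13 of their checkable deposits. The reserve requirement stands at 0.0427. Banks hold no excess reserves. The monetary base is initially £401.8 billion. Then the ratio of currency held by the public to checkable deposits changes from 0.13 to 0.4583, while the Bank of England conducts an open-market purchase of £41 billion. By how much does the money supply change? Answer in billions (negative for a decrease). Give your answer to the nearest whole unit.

Before: m₁ = (1 + 0.13) / (0.0427 + 0.13) ≈ 6.5431, MB₁ = 401.8, so M₁ = 6.5431 × 401.8 ≈ 2629.0176 billion.
After: m₂ = (1 + 0.4583) / (0.0427 + 0.4583) ≈ 2.9108, MB₂ = 401.8 + 41 = 442.8, so M₂ = 2.9108 × 442.8 ≈ 1288.9022 billion.
ΔM = M₂ − M₁ = 1288.9022 − 2629.0176 = -1340.1154 billion.

-1340 billion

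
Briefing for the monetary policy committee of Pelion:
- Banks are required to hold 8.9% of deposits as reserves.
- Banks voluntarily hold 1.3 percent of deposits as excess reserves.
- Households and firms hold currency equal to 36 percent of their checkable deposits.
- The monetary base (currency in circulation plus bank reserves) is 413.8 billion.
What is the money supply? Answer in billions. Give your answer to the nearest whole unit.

1218 billion

The money multiplier is m = (1 + c) / (rr + e + c) = (1 + 0.36) / (0.089 + 0.013 + 0.36) ≈ 2.9437.
So M = m × MB = 2.9437 × 413.8 ≈ 1218.1031 billion.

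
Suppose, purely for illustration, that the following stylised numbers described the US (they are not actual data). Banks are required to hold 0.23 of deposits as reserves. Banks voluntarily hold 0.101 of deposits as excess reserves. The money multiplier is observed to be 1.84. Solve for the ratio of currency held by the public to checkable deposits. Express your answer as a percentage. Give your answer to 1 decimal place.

46.5%

Using m = 1.84. From m = (1 + c)/(c + rr + e), rearranging gives 1 + c = m·(c + rr + e), so c·(1 − m) = m·(rr + e) − 1.
Hence c = [m·(rr + e) − 1]/(1 − m) = [1.84 × (0.23 + 0.101) − 1] / (1 − 1.84) ≈ 0.465429.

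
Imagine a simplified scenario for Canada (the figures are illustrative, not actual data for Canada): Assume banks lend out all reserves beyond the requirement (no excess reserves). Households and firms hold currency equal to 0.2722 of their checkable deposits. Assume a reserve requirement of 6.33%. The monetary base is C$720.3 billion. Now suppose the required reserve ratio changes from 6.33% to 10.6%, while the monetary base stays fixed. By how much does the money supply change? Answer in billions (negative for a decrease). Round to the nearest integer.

Initially m₁ = (1 + 0.2722) / (0.0633 + 0.2722) ≈ 3.7920, so M₁ = 3.7920 × 720.3 = 2731.3776 billion.
After the change m₂ = (1 + 0.2722) / (0.106 + 0.2722) ≈ 3.3638, so M₂ = 3.3638 × 720.3 ≈ 2422.9451 billion.
ΔM = M₂ − M₁ = 2422.9451 − 2731.3776 = -308.4325 billion.

-308 billion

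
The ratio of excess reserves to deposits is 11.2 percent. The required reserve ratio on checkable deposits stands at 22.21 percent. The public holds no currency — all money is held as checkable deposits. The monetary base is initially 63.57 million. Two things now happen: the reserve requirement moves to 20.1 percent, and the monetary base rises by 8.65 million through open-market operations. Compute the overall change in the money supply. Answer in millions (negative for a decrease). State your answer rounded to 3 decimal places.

Before: m₁ = 1 / (0.2221 + 0.112) ≈ 2.993116, MB₁ = 63.57, so M₁ = 2.993116 × 63.57 ≈ 190.2724 million.
After: m₂ = 1 / (0.201 + 0.112) ≈ 3.194888, MB₂ = 63.57 + 8.65 = 72.22, so M₂ = 3.194888 × 72.22 ≈ 230.7348 million.
ΔM = M₂ − M₁ = 230.7348 − 190.2724 = 40.4624 million.

40.462 million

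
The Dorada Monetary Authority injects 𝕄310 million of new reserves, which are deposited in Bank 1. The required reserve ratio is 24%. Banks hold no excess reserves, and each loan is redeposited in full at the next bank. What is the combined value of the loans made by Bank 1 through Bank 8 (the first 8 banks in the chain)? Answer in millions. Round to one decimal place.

Bank i lends (1 − rr)^i of the original deposit: Bank 1 lends 310·0.7600 = 235.6000, Bank 2 lends 310·0.7600² = 179.0560, and so on.
Summing a geometric series: total = 310·[0.7600·(1 − 0.7600^8) / (1 − 0.7600)] ≈ 872.4038 million.

𝕄872.4 million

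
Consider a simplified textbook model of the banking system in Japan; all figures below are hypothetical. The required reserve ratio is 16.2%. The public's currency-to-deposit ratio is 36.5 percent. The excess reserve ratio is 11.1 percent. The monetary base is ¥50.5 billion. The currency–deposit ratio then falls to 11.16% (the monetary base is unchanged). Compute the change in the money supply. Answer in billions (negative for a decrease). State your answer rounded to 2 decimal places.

¥37.91 billion

Initially m₁ = (1 + 0.365) / (0.162 + 0.111 + 0.365) ≈ 2.13950, so M₁ = 2.13950 × 50.5 ≈ 108.0447 billion.
After the change m₂ = (1 + 0.1116) / (0.162 + 0.111 + 0.1116) ≈ 2.89028, so M₂ = 2.89028 × 50.5 ≈ 145.9591 billion.
ΔM = M₂ − M₁ = 145.9591 − 108.0447 = 37.9144 billion.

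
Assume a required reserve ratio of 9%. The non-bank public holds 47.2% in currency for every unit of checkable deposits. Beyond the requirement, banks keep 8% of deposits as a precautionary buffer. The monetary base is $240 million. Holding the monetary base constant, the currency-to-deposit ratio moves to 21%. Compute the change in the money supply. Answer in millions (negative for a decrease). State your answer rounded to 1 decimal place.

$213.9 million

Initially m₁ = (1 + 0.472) / (0.09 + 0.08 + 0.472) ≈ 2.29283, so M₁ = 2.29283 × 240 = 550.2792 million.
After the change m₂ = (1 + 0.21) / (0.09 + 0.08 + 0.21) ≈ 3.18421, so M₂ = 3.18421 × 240 = 764.2104 million.
ΔM = M₂ − M₁ = 764.2104 − 550.2792 = 213.9312 million.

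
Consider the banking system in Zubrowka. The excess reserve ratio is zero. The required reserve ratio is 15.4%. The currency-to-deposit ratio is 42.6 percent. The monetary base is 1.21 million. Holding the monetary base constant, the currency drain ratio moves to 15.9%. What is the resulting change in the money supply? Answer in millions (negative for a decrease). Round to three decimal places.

1.506 million

Initially m₁ = (1 + 0.426) / (0.154 + 0.426) ≈ 2.45862, so M₁ = 2.45862 × 1.21 ≈ 2.9749 million.
After the change m₂ = (1 + 0.159) / (0.154 + 0.159) ≈ 3.70288, so M₂ = 3.70288 × 1.21 ≈ 4.4805 million.
ΔM = M₂ − M₁ = 4.4805 − 2.9749 = 1.5056 million.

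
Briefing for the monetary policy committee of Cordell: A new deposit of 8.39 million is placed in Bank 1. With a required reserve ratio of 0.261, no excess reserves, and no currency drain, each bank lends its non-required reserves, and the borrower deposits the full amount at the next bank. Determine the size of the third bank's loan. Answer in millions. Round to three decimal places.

3.386 million

Each bank lends a fraction (1 − rr) = 0.7390 of the deposit it receives, so Bank 3 receives 8.39·0.7390^2 and lends 8.39·0.7390^3 ≈ 3.3861 million.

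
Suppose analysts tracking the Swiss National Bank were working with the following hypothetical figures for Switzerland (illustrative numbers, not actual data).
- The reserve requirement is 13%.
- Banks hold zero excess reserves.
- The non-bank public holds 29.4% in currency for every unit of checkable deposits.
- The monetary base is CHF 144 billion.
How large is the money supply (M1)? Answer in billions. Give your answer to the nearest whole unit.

CHF 439 billion

The money multiplier is m = (1 + c) / (rr + c) = (1 + 0.294) / (0.13 + 0.294) ≈ 3.0519.
So M = m × MB = 3.0519 × 144 = 439.4736 billion.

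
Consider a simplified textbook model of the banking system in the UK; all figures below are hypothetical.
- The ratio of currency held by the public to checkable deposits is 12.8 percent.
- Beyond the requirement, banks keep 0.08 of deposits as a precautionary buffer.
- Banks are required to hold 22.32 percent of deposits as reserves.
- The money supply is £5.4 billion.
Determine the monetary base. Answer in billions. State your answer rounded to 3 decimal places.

£2.064 billion

The money multiplier is m = (1 + c) / (rr + e + c) = (1 + 0.128) / (0.2232 + 0.08 + 0.128) ≈ 2.61596.
MB = M / m = 5.4 / 2.61596 ≈ 2.0643 billion.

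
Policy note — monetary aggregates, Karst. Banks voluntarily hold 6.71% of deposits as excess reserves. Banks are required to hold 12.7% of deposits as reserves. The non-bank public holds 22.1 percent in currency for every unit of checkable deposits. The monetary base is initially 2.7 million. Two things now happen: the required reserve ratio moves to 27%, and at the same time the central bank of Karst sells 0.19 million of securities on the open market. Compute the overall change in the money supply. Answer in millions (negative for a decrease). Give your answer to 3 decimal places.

-2.451 million

Before: m₁ = (1 + 0.221) / (0.127 + 0.0671 + 0.221) ≈ 2.94146, MB₁ = 2.7, so M₁ = 2.94146 × 2.7 ≈ 7.9419 million.
After: m₂ = (1 + 0.221) / (0.27 + 0.0671 + 0.221) ≈ 2.18778, MB₂ = 2.7 − 0.19 = 2.51, so M₂ = 2.18778 × 2.51 ≈ 5.4913 million.
ΔM = M₂ − M₁ = 5.4913 − 7.9419 = -2.4506 million.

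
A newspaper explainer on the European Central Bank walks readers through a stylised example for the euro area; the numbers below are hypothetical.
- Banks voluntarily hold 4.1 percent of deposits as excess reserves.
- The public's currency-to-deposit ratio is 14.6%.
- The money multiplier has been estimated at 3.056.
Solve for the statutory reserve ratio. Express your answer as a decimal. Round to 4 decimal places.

Using m = 3.056. Since m = (1 + c)/(c + rr + e), the denominator satisfies c + rr + e = (1 + c)/m = (1 + 0.146) / 3.056 = 0.375000.
With c = 0.146 and e = 0.041, the statutory reserve ratio is 0.375000 − 0.146 − 0.041 = 0.188.

0.1880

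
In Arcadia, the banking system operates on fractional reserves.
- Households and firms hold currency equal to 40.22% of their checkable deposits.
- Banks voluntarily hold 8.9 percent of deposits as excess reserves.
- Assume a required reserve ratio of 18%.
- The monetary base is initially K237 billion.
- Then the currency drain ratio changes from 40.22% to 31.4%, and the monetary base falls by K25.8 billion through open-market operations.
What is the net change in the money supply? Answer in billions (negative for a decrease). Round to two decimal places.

-19.10 billion

Before: m₁ = (1 + 0.4022) / (0.18 + 0.089 + 0.4022) ≈ 2.089094, MB₁ = 237, so M₁ = 2.089094 × 237 ≈ 495.1153 billion.
After: m₂ = (1 + 0.314) / (0.18 + 0.089 + 0.314) ≈ 2.253859, MB₂ = 237 − 25.8 = 211.2, so M₂ = 2.253859 × 211.2 ≈ 476.015 billion.
ΔM = M₂ − M₁ = 476.015 − 495.1153 = -19.1003 billion.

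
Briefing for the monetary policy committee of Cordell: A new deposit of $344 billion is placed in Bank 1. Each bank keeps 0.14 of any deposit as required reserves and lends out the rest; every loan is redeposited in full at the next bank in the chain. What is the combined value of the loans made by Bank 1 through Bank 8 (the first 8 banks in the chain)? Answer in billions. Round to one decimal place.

$1480.9 billion

Bank i lends (1 − rr)^i of the original deposit: Bank 1 lends 344·0.8600 = 295.8400, Bank 2 lends 344·0.8600² = 254.4224, and so on.
Summing a geometric series: total = 344·[0.8600·(1 − 0.8600^8) / (1 − 0.8600)] ≈ 1480.8526 billion.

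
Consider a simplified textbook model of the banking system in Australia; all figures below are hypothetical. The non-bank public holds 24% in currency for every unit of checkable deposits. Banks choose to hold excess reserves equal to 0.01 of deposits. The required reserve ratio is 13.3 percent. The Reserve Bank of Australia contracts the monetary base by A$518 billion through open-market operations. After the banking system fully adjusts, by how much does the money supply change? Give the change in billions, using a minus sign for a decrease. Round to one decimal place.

-1677.1 billion

The money multiplier is m = (1 + c) / (rr + e + c) = (1 + 0.24) / (0.133 + 0.01 + 0.24) ≈ 3.23760.
The sale removes 518 billion of base, so ΔM = m × ΔMB = 3.23760 × (−518) = -1677.0768 billion.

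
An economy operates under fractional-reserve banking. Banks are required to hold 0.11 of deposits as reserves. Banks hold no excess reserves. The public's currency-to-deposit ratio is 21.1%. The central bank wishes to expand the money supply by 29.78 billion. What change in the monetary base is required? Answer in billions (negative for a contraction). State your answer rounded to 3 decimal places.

The money multiplier is m = (1 + c) / (rr + c) = (1 + 0.211) / (0.11 + 0.211) ≈ 3.772586.
ΔMB = ΔM / m = (+29.78) / 3.772586 ≈ 7.8938 billion.

7.894 billion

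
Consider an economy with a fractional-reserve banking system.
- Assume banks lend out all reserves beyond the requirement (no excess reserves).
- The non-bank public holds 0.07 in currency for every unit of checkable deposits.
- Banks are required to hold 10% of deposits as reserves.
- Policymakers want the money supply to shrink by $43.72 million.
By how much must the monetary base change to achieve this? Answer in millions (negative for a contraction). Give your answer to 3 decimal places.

The money multiplier is m = (1 + c) / (rr + c) = (1 + 0.07) / (0.1 + 0.07) ≈ 6.294118.
ΔMB = ΔM / m = (−43.72) / 6.294118 ≈ -6.9462 million.

-6.946 million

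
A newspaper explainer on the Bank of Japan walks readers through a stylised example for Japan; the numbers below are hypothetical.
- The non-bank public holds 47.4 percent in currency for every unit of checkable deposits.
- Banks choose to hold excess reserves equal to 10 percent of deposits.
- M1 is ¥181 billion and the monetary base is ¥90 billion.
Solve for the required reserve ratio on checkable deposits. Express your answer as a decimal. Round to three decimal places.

Using m = M/MB = 181/90 ≈ 2.011111. Since m = (1 + c)/(c + rr + e), the denominator satisfies c + rr + e = (1 + c)/m = (1 + 0.474) / 2.011111 ≈ 0.732928.
With c = 0.474 and e = 0.1, the required reserve ratio on checkable deposits is 0.732928 − 0.474 − 0.1 = 0.158928.

0.159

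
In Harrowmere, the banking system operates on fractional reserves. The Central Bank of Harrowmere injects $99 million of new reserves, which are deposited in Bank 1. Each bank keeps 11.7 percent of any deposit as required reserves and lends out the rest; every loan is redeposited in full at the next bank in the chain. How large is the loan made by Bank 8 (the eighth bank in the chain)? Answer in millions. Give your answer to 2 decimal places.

Each bank lends a fraction (1 − rr) = 0.8830 of the deposit it receives, so Bank 8 receives 99·0.8830^7 and lends 99·0.8830^8 ≈ 36.5865 million.

$36.59 million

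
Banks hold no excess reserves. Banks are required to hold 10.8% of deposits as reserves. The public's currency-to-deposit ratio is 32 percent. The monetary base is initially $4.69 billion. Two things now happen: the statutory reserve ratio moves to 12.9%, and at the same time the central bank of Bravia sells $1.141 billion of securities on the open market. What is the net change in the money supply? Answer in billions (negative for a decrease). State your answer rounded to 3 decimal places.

-4.031 billion

Before: m₁ = (1 + 0.32) / (0.108 + 0.32) ≈ 3.08411, MB₁ = 4.69, so M₁ = 3.08411 × 4.69 ≈ 14.4645 billion.
After: m₂ = (1 + 0.32) / (0.129 + 0.32) ≈ 2.93987, MB₂ = 4.69 − 1.141 = 3.549, so M₂ = 2.93987 × 3.549 ≈ 10.4336 billion.
ΔM = M₂ − M₁ = 10.4336 − 14.4645 = -4.0309 billion.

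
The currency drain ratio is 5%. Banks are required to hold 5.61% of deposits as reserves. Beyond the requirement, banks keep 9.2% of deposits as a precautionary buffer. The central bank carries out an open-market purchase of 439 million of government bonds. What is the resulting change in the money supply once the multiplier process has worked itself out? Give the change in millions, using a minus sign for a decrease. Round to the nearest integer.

2327 million

The money multiplier is m = (1 + c) / (rr + e + c) = (1 + 0.05) / (0.0561 + 0.092 + 0.05) ≈ 5.3004.
The purchase adds 439 million of base, so ΔM = m × ΔMB = 5.3004 × (+439) = 2326.8756 million.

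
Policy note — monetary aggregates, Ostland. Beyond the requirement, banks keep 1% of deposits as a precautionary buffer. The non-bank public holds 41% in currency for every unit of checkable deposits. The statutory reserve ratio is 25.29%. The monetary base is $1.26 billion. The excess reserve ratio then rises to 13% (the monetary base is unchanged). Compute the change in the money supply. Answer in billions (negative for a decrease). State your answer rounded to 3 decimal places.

-0.400 billion

Initially m₁ = (1 + 0.41) / (0.2529 + 0.01 + 0.41) ≈ 2.09541, so M₁ = 2.09541 × 1.26 ≈ 2.6402 billion.
After the change m₂ = (1 + 0.41) / (0.2529 + 0.13 + 0.41) ≈ 1.77828, so M₂ = 1.77828 × 1.26 ≈ 2.2406 billion.
ΔM = M₂ − M₁ = 2.2406 − 2.6402 = -0.3996 billion.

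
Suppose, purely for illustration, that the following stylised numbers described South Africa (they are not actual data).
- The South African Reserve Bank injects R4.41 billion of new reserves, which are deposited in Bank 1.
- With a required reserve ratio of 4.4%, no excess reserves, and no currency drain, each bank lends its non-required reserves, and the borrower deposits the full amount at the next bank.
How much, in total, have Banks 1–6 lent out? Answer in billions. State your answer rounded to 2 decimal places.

Bank i lends (1 − rr)^i of the original deposit: Bank 1 lends 4.41·0.9560 ≈ 4.2160, Bank 2 lends 4.41·0.9560² ≈ 4.0305, and so on.
Summing a geometric series: total = 4.41·[0.9560·(1 − 0.9560^6) / (1 − 0.9560)] ≈ 22.6712 billion.

R22.67 billion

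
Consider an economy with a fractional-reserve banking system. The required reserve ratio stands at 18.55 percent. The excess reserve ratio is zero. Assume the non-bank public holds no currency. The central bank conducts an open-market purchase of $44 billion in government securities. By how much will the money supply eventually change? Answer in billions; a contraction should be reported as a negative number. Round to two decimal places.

The simple money multiplier is m = 1/rr = 1/0.1855 ≈ 5.39084.
An open-market purchase increases the monetary base by 44 billion, so ΔM = m × ΔMB = 5.39084 × 44 ≈ 237.197 billion.

$237.20 billion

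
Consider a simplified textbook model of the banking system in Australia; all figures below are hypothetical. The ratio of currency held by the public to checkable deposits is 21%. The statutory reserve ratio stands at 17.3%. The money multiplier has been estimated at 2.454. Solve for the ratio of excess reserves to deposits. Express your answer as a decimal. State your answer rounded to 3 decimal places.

0.110

Using m = 2.454. Since m = (1 + c)/(c + rr + e), the denominator satisfies c + rr + e = (1 + c)/m = (1 + 0.21) / 2.454 ≈ 0.493073.
With c = 0.21 and rr = 0.173, the ratio of excess reserves to deposits is 0.493073 − 0.21 − 0.173 = 0.110073.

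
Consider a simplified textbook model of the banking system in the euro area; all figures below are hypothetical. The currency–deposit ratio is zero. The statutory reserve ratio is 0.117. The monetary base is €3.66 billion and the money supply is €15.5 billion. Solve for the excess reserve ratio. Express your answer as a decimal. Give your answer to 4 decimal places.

0.1191

Using m = M/MB = 15.5/3.66 ≈ 4.234973. Since m = (1 + c)/(c + rr + e), the denominator satisfies c + rr + e = (1 + c)/m = (1 + 0) / 4.234973 ≈ 0.236129.
With c = 0 and rr = 0.117, the excess reserve ratio is 0.236129 − 0 − 0.117 = 0.119129.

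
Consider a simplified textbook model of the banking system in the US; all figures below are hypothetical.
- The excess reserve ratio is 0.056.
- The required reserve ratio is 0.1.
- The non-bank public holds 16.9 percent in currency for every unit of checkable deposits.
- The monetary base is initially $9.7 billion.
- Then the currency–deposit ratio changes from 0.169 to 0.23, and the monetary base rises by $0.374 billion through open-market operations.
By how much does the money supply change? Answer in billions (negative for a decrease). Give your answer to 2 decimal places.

Before: m₁ = (1 + 0.169) / (0.1 + 0.056 + 0.169) ≈ 3.59692, MB₁ = 9.7, so M₁ = 3.59692 × 9.7 ≈ 34.8901 billion.
After: m₂ = (1 + 0.23) / (0.1 + 0.056 + 0.23) ≈ 3.18653, MB₂ = 9.7 + 0.374 = 10.074, so M₂ = 3.18653 × 10.074 ≈ 32.1011 billion.
ΔM = M₂ − M₁ = 32.1011 − 34.8901 = -2.789 billion.

-2.79 billion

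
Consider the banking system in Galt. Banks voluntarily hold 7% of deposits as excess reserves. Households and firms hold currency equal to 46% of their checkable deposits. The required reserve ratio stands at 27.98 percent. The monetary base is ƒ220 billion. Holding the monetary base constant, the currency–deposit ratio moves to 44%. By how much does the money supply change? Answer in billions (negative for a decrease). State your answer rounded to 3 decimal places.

ƒ4.473 billion

Initially m₁ = (1 + 0.46) / (0.2798 + 0.07 + 0.46) = 1.8029143, so M₁ = 1.8029143 × 220 ≈ 396.6411 billion.
After the change m₂ = (1 + 0.44) / (0.2798 + 0.07 + 0.44) ≈ 1.8232464, so M₂ = 1.8232464 × 220 ≈ 401.1142 billion.
ΔM = M₂ − M₁ = 401.1142 − 396.6411 = 4.4731 billion.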